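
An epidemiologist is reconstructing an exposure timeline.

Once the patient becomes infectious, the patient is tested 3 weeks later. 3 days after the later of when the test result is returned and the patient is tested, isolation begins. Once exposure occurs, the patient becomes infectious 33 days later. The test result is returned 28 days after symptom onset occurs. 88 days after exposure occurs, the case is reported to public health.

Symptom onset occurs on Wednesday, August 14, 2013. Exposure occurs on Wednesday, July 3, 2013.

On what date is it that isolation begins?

Symptom onset occurs: Aug 14, 2013.
The test result is returned: Aug 14, 2013 + 28 days = Sep 11, 2013.
Exposure occurs: Jul 3, 2013.
The patient becomes infectious: Jul 3, 2013 + 33 days = Aug 5, 2013.
The patient is tested: Aug 5, 2013 + 3 weeks = Aug 26, 2013.
Both prerequisites met — the test result is returned (Sep 11, 2013), the patient is tested (Aug 26, 2013); the later is Sep 11, 2013.
Isolation begins: Sep 11, 2013 + 3 days = Sep 14, 2013.

Saturday, September 14, 2013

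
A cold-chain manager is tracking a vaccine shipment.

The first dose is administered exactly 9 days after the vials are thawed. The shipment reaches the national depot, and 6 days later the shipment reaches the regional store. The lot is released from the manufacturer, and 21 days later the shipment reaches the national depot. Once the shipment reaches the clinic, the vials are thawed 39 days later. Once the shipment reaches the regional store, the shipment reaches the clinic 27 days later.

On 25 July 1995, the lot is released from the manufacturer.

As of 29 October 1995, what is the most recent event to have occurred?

The lot is released from the manufacturer: Jul 25, 1995.
The shipment reaches the national depot: Jul 25, 1995 + 21 days = Aug 15, 1995.
The shipment reaches the regional store: Aug 15, 1995 + 6 days = Aug 21, 1995.
The shipment reaches the clinic: Aug 21, 1995 + 27 days = Sep 17, 1995.
The vials are thawed: Sep 17, 1995 + 39 days = Oct 26, 1995.
The first dose is administered: Oct 26, 1995 + 9 days = Nov 4, 1995.
Oct 29, 1995 falls between when the vials are thawed (Oct 26, 1995) and when the first dose is administered (Nov 4, 1995).

The vials are thawed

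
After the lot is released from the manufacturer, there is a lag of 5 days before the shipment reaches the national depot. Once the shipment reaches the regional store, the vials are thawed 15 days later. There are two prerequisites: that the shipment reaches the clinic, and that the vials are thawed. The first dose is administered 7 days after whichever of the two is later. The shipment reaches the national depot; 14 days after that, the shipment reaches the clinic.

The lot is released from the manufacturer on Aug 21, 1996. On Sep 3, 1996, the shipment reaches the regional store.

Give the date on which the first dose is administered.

The lot is released from the manufacturer: Aug 21, 1996.
The shipment reaches the national depot: Aug 21, 1996 + 5 days = Aug 26, 1996.
The shipment reaches the clinic: Aug 26, 1996 + 14 days = Sep 9, 1996.
The shipment reaches the regional store: Sep 3, 1996.
The vials are thawed: Sep 3, 1996 + 15 days = Sep 18, 1996.
Both prerequisites met — the shipment reaches the clinic (Sep 9, 1996), the vials are thawed (Sep 18, 1996); the later is Sep 18, 1996.
The first dose is administered: Sep 18, 1996 + 7 days = Sep 25, 1996.

Sep 25, 1996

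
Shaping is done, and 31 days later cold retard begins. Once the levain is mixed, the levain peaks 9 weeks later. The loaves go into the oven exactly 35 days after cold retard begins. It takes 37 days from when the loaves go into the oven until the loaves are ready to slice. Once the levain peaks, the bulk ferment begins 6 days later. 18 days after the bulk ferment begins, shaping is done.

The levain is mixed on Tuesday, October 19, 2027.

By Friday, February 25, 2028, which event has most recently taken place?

The levain is mixed: Oct 19, 2027.
The levain peaks: Oct 19, 2027 + 9 weeks = Dec 21, 2027.
The bulk ferment begins: Dec 21, 2027 + 6 days = Dec 27, 2027.
Shaping is done: Dec 27, 2027 + 18 days = Jan 14, 2028.
Cold retard begins: Jan 14, 2028 + 31 days = Feb 14, 2028.
The loaves go into the oven: Feb 14, 2028 + 35 days = Mar 20, 2028.
The loaves are ready to slice: Mar 20, 2028 + 37 days = Apr 26, 2028.
Feb 25, 2028 falls between when cold retard begins (Feb 14, 2028) and when the loaves go into the oven (Mar 20, 2028).

Cold retard begins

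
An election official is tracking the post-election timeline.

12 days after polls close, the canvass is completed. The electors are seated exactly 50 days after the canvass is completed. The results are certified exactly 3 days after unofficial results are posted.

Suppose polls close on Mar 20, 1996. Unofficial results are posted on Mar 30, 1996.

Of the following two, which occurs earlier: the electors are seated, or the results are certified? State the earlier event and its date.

The results are certified — Apr 2, 1996

Polls close: Mar 20, 1996.
The canvass is completed: Mar 20, 1996 + 12 days = Apr 1, 1996.
The electors are seated: Apr 1, 1996 + 50 days = May 21, 1996.
Unofficial results are posted: Mar 30, 1996.
The results are certified: Mar 30, 1996 + 3 days = Apr 2, 1996.
Comparing: the electors are seated on May 21, 1996 vs the results are certified on Apr 2, 1996. Earlier: the results are certified.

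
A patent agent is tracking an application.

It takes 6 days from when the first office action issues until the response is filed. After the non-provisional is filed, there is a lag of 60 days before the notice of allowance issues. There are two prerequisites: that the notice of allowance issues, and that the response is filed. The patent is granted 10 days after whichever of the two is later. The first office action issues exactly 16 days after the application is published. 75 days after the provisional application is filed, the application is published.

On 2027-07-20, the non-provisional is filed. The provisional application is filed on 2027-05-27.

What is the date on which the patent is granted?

2027-09-28

The non-provisional is filed: Jul 20, 2027.
The notice of allowance issues: Jul 20, 2027 + 60 days = Sep 18, 2027.
The provisional application is filed: May 27, 2027.
The application is published: May 27, 2027 + 75 days = Aug 10, 2027.
The first office action issues: Aug 10, 2027 + 16 days = Aug 26, 2027.
The response is filed: Aug 26, 2027 + 6 days = Sep 1, 2027.
Both prerequisites met — the notice of allowance issues (Sep 18, 2027), the response is filed (Sep 1, 2027); the later is Sep 18, 2027.
The patent is granted: Sep 18, 2027 + 10 days = Sep 28, 2027.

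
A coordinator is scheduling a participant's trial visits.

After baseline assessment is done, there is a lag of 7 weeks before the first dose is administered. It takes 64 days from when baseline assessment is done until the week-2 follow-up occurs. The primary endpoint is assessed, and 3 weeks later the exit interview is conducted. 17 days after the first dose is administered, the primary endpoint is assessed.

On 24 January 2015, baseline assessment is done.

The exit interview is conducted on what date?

21 April 2015

Baseline assessment is done: Jan 24, 2015.
The first dose is administered: Jan 24, 2015 + 7 weeks = Mar 14, 2015.
The primary endpoint is assessed: Mar 14, 2015 + 17 days = Mar 31, 2015.
The exit interview is conducted: Mar 31, 2015 + 3 weeks = Apr 21, 2015.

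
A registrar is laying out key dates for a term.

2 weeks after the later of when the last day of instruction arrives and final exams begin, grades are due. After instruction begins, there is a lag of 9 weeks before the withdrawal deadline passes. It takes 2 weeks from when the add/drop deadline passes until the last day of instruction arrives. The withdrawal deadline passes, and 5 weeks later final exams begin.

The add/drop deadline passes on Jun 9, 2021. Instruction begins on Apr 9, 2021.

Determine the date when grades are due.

Jul 30, 2021

The add/drop deadline passes: Jun 9, 2021.
The last day of instruction arrives: Jun 9, 2021 + 2 weeks = Jun 23, 2021.
Instruction begins: Apr 9, 2021.
The withdrawal deadline passes: Apr 9, 2021 + 9 weeks = Jun 11, 2021.
Final exams begin: Jun 11, 2021 + 5 weeks = Jul 16, 2021.
Both prerequisites met — the last day of instruction arrives (Jun 23, 2021), final exams begin (Jul 16, 2021); the later is Jul 16, 2021.
Grades are due: Jul 16, 2021 + 2 weeks = Jul 30, 2021.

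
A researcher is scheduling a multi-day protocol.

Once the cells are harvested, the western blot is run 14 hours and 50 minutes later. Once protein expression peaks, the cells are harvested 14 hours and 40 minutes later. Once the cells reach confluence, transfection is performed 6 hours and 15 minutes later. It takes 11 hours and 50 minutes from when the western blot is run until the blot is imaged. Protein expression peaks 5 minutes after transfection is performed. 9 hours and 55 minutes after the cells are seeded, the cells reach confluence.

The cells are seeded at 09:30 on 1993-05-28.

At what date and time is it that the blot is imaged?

The cells are seeded: 09:30 May 28, 1993.
The cells reach confluence: 09:30 May 28, 1993 + 9h55m = 19:25 May 28, 1993.
Transfection is performed: 19:25 May 28, 1993 + 6h15m = 01:40 May 29, 1993.
Protein expression peaks: 01:40 May 29, 1993 + 5m = 01:45 May 29, 1993.
The cells are harvested: 01:45 May 29, 1993 + 14h40m = 16:25 May 29, 1993.
The western blot is run: 16:25 May 29, 1993 + 14h50m = 07:15 May 30, 1993.
The blot is imaged: 07:15 May 30, 1993 + 11h50m = 19:05 May 30, 1993.

19:05 on 1993-05-30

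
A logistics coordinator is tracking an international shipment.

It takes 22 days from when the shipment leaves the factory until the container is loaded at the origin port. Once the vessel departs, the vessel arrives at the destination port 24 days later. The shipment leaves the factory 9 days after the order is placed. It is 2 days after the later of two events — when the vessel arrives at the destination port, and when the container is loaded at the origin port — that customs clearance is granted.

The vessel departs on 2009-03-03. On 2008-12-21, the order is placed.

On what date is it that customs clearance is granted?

The vessel departs: Mar 3, 2009.
The vessel arrives at the destination port: Mar 3, 2009 + 24 days = Mar 27, 2009.
The order is placed: Dec 21, 2008.
The shipment leaves the factory: Dec 21, 2008 + 9 days = Dec 30, 2008.
The container is loaded at the origin port: Dec 30, 2008 + 22 days = Jan 21, 2009.
Both prerequisites met — the vessel arrives at the destination port (Mar 27, 2009), the container is loaded at the origin port (Jan 21, 2009); the later is Mar 27, 2009.
Customs clearance is granted: Mar 27, 2009 + 2 days = Mar 29, 2009.

2009-03-29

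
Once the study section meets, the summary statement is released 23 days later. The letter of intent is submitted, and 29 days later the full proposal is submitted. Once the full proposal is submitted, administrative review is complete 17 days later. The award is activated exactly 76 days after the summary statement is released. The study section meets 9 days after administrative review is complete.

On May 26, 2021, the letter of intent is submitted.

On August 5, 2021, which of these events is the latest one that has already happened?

The study section meets

The letter of intent is submitted: May 26, 2021.
The full proposal is submitted: May 26, 2021 + 29 days = Jun 24, 2021.
Administrative review is complete: Jun 24, 2021 + 17 days = Jul 11, 2021.
The study section meets: Jul 11, 2021 + 9 days = Jul 20, 2021.
The summary statement is released: Jul 20, 2021 + 23 days = Aug 12, 2021.
The award is activated: Aug 12, 2021 + 76 days = Oct 27, 2021.
Aug 5, 2021 falls between when the study section meets (Jul 20, 2021) and when the summary statement is released (Aug 12, 2021).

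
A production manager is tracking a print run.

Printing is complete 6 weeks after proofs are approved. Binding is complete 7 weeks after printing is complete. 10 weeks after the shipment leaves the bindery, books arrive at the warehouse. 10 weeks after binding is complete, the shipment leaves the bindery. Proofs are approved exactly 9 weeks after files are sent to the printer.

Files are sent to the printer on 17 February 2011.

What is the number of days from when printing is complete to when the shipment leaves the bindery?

Causal path: printing is complete → binding is complete → the shipment leaves the bindery.
Total delay along the path: 7 + 10 weeks = 17 weeks = 119 days.

119 days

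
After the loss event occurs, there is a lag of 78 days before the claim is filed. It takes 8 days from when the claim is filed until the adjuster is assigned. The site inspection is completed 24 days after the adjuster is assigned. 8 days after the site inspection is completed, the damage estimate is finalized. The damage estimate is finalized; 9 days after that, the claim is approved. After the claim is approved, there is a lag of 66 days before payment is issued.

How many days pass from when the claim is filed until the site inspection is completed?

Causal path: the claim is filed → the adjuster is assigned → the site inspection is completed.
Total delay along the path: 8 + 24 = 32 days.

32 days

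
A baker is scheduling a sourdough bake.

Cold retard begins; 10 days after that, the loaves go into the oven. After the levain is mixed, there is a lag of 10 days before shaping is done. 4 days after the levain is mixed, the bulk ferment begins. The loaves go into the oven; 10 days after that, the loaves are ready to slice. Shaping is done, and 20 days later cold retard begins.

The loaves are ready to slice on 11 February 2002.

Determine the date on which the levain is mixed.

The loaves are ready to slice: Feb 11, 2002.
The loaves go into the oven: Feb 11, 2002 − 10 days = Feb 1, 2002.
Cold retard begins: Feb 1, 2002 − 10 days = Jan 22, 2002.
Shaping is done: Jan 22, 2002 − 20 days = Jan 2, 2002.
The levain is mixed: Jan 2, 2002 − 10 days = Dec 23, 2001.

23 December 2001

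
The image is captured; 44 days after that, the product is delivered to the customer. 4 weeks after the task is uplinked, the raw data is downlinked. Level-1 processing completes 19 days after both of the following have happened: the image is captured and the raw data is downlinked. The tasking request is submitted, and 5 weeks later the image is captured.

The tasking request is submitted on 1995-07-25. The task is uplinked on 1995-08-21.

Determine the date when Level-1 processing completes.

The tasking request is submitted: Jul 25, 1995.
The image is captured: Jul 25, 1995 + 5 weeks = Aug 29, 1995.
The task is uplinked: Aug 21, 1995.
The raw data is downlinked: Aug 21, 1995 + 4 weeks = Sep 18, 1995.
Both prerequisites met — the image is captured (Aug 29, 1995), the raw data is downlinked (Sep 18, 1995); the later is Sep 18, 1995.
Level-1 processing completes: Sep 18, 1995 + 19 days = Oct 7, 1995.

1995-10-07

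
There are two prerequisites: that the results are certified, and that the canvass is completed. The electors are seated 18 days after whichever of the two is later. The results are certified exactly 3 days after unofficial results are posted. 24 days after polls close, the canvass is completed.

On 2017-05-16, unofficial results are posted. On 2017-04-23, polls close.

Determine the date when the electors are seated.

2017-06-06

Unofficial results are posted: May 16, 2017.
The results are certified: May 16, 2017 + 3 days = May 19, 2017.
Polls close: Apr 23, 2017.
The canvass is completed: Apr 23, 2017 + 24 days = May 17, 2017.
Both prerequisites met — the results are certified (May 19, 2017), the canvass is completed (May 17, 2017); the later is May 19, 2017.
The electors are seated: May 19, 2017 + 18 days = Jun 6, 2017.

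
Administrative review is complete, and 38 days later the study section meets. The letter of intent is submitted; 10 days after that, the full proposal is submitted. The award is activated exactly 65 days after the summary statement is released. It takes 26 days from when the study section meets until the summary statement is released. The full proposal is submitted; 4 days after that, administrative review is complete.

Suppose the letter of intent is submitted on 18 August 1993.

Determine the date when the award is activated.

The letter of intent is submitted: Aug 18, 1993.
The full proposal is submitted: Aug 18, 1993 + 10 days = Aug 28, 1993.
Administrative review is complete: Aug 28, 1993 + 4 days = Sep 1, 1993.
The study section meets: Sep 1, 1993 + 38 days = Oct 9, 1993.
The summary statement is released: Oct 9, 1993 + 26 days = Nov 4, 1993.
The award is activated: Nov 4, 1993 + 65 days = Jan 8, 1994.

8 January 1994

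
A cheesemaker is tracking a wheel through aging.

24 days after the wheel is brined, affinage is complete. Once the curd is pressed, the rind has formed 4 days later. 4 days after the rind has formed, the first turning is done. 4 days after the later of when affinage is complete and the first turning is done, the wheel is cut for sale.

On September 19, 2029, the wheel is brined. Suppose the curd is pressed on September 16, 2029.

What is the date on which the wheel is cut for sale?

The wheel is brined: Sep 19, 2029.
Affinage is complete: Sep 19, 2029 + 24 days = Oct 13, 2029.
The curd is pressed: Sep 16, 2029.
The rind has formed: Sep 16, 2029 + 4 days = Sep 20, 2029.
The first turning is done: Sep 20, 2029 + 4 days = Sep 24, 2029.
Both prerequisites met — affinage is complete (Oct 13, 2029), the first turning is done (Sep 24, 2029); the later is Oct 13, 2029.
The wheel is cut for sale: Oct 13, 2029 + 4 days = Oct 17, 2029.

October 17, 2029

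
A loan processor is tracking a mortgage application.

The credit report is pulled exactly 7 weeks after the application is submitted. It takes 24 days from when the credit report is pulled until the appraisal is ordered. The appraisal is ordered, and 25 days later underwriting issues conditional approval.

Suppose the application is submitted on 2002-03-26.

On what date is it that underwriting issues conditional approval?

2002-07-02

The application is submitted: Mar 26, 2002.
The credit report is pulled: Mar 26, 2002 + 7 weeks = May 14, 2002.
The appraisal is ordered: May 14, 2002 + 24 days = Jun 7, 2002.
Underwriting issues conditional approval: Jun 7, 2002 + 25 days = Jul 2, 2002.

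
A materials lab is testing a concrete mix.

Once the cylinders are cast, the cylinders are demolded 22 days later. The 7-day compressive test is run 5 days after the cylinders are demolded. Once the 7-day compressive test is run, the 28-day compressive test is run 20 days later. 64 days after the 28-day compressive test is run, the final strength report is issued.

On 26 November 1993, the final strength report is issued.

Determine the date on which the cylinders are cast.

The final strength report is issued: Nov 26, 1993.
The 28-day compressive test is run: Nov 26, 1993 − 64 days = Sep 23, 1993.
The 7-day compressive test is run: Sep 23, 1993 − 20 days = Sep 3, 1993.
The cylinders are demolded: Sep 3, 1993 − 5 days = Aug 29, 1993.
The cylinders are cast: Aug 29, 1993 − 22 days = Aug 7, 1993.

7 August 1993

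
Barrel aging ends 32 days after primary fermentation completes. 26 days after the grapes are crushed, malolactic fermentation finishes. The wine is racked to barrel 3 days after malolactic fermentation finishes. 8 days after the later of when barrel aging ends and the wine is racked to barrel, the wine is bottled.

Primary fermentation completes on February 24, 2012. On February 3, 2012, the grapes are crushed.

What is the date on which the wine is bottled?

April 4, 2012

Primary fermentation completes: Feb 24, 2012.
Barrel aging ends: Feb 24, 2012 + 32 days = Mar 27, 2012.
The grapes are crushed: Feb 3, 2012.
Malolactic fermentation finishes: Feb 3, 2012 + 26 days = Feb 29, 2012.
The wine is racked to barrel: Feb 29, 2012 + 3 days = Mar 3, 2012.
Both prerequisites met — barrel aging ends (Mar 27, 2012), the wine is racked to barrel (Mar 3, 2012); the later is Mar 27, 2012.
The wine is bottled: Mar 27, 2012 + 8 days = Apr 4, 2012.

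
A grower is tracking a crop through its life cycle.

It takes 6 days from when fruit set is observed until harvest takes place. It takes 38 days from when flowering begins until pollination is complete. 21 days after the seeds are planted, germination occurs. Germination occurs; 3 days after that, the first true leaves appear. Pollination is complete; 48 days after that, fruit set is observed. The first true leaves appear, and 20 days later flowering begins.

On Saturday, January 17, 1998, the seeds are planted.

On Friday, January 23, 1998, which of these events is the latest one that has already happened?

The seeds are planted: Jan 17, 1998.
Germination occurs: Jan 17, 1998 + 21 days = Feb 7, 1998.
The first true leaves appear: Feb 7, 1998 + 3 days = Feb 10, 1998.
Flowering begins: Feb 10, 1998 + 20 days = Mar 2, 1998.
Pollination is complete: Mar 2, 1998 + 38 days = Apr 9, 1998.
Fruit set is observed: Apr 9, 1998 + 48 days = May 27, 1998.
Harvest takes place: May 27, 1998 + 6 days = Jun 2, 1998.
Jan 23, 1998 falls between when the seeds are planted (Jan 17, 1998) and when germination occurs (Feb 7, 1998).

The seeds are planted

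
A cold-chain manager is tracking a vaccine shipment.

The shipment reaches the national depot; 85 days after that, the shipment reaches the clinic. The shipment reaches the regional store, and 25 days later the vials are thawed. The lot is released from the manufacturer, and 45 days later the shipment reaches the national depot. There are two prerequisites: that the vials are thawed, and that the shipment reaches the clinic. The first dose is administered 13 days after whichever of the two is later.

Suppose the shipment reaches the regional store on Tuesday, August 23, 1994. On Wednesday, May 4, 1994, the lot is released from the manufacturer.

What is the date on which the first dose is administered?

The shipment reaches the regional store: Aug 23, 1994.
The vials are thawed: Aug 23, 1994 + 25 days = Sep 17, 1994.
The lot is released from the manufacturer: May 4, 1994.
The shipment reaches the national depot: May 4, 1994 + 45 days = Jun 18, 1994.
The shipment reaches the clinic: Jun 18, 1994 + 85 days = Sep 11, 1994.
Both prerequisites met — the vials are thawed (Sep 17, 1994), the shipment reaches the clinic (Sep 11, 1994); the later is Sep 17, 1994.
The first dose is administered: Sep 17, 1994 + 13 days = Sep 30, 1994.

Friday, September 30, 1994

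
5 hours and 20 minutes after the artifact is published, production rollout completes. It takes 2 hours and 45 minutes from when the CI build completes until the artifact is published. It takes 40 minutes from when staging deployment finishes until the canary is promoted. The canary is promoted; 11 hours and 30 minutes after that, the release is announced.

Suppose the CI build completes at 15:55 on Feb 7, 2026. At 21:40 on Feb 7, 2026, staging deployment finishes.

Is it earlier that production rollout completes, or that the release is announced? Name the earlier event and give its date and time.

Production rollout completes — 00:00 on Feb 8, 2026

The CI build completes: 15:55 Feb 7, 2026.
The artifact is published: 15:55 Feb 7, 2026 + 2h45m = 18:40 Feb 7, 2026.
Production rollout completes: 18:40 Feb 7, 2026 + 5h20m = 00:00 Feb 8, 2026.
Staging deployment finishes: 21:40 Feb 7, 2026.
The canary is promoted: 21:40 Feb 7, 2026 + 40m = 22:20 Feb 7, 2026.
The release is announced: 22:20 Feb 7, 2026 + 11h30m = 09:50 Feb 8, 2026.
Comparing: production rollout completes at 00:00 Feb 8, 2026 vs the release is announced at 09:50 Feb 8, 2026. Earlier: production rollout completes.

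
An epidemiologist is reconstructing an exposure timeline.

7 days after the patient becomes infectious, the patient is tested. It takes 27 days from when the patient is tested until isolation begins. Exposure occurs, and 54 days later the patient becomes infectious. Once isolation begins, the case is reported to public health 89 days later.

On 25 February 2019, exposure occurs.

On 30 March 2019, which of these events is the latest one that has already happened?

Exposure occurs

Exposure occurs: Feb 25, 2019.
The patient becomes infectious: Feb 25, 2019 + 54 days = Apr 20, 2019.
The patient is tested: Apr 20, 2019 + 7 days = Apr 27, 2019.
Isolation begins: Apr 27, 2019 + 27 days = May 24, 2019.
The case is reported to public health: May 24, 2019 + 89 days = Aug 21, 2019.
Mar 30, 2019 falls between when exposure occurs (Feb 25, 2019) and when the patient becomes infectious (Apr 20, 2019).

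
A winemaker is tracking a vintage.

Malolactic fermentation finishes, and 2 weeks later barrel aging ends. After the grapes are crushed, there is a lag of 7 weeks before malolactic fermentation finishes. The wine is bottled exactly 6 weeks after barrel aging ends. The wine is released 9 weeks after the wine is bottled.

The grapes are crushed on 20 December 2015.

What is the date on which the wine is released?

5 June 2016

The grapes are crushed: Dec 20, 2015.
Malolactic fermentation finishes: Dec 20, 2015 + 7 weeks = Feb 7, 2016.
Barrel aging ends: Feb 7, 2016 + 2 weeks = Feb 21, 2016.
The wine is bottled: Feb 21, 2016 + 6 weeks = Apr 3, 2016.
The wine is released: Apr 3, 2016 + 9 weeks = Jun 5, 2016.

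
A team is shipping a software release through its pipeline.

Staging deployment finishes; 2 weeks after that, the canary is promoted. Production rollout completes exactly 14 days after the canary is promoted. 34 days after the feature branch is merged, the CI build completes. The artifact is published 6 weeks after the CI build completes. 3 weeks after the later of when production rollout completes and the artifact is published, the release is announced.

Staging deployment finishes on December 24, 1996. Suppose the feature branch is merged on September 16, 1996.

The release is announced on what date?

February 11, 1997

Staging deployment finishes: Dec 24, 1996.
The canary is promoted: Dec 24, 1996 + 2 weeks = Jan 7, 1997.
Production rollout completes: Jan 7, 1997 + 14 days = Jan 21, 1997.
The feature branch is merged: Sep 16, 1996.
The CI build completes: Sep 16, 1996 + 34 days = Oct 20, 1996.
The artifact is published: Oct 20, 1996 + 6 weeks = Dec 1, 1996.
Both prerequisites met — production rollout completes (Jan 21, 1997), the artifact is published (Dec 1, 1996); the later is Jan 21, 1997.
The release is announced: Jan 21, 1997 + 3 weeks = Feb 11, 1997.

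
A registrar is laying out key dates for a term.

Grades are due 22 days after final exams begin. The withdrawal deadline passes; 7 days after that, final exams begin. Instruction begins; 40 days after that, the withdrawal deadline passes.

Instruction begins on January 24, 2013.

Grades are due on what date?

Instruction begins: Jan 24, 2013.
The withdrawal deadline passes: Jan 24, 2013 + 40 days = Mar 5, 2013.
Final exams begin: Mar 5, 2013 + 7 days = Mar 12, 2013.
Grades are due: Mar 12, 2013 + 22 days = Apr 3, 2013.

April 3, 2013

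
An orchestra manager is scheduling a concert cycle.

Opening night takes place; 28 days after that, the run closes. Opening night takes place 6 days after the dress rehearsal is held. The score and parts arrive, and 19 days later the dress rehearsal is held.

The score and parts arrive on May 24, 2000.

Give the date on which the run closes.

July 16, 2000

The score and parts arrive: May 24, 2000.
The dress rehearsal is held: May 24, 2000 + 19 days = Jun 12, 2000.
Opening night takes place: Jun 12, 2000 + 6 days = Jun 18, 2000.
The run closes: Jun 18, 2000 + 28 days = Jul 16, 2000.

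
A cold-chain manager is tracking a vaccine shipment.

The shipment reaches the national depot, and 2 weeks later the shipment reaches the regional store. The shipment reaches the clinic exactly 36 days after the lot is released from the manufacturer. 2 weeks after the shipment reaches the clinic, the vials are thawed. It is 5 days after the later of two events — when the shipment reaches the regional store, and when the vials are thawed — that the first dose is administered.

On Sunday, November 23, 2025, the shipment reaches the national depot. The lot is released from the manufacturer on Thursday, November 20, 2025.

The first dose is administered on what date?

Wednesday, January 14, 2026

The shipment reaches the national depot: Nov 23, 2025.
The shipment reaches the regional store: Nov 23, 2025 + 2 weeks = Dec 7, 2025.
The lot is released from the manufacturer: Nov 20, 2025.
The shipment reaches the clinic: Nov 20, 2025 + 36 days = Dec 26, 2025.
The vials are thawed: Dec 26, 2025 + 2 weeks = Jan 9, 2026.
Both prerequisites met — the shipment reaches the regional store (Dec 7, 2025), the vials are thawed (Jan 9, 2026); the later is Jan 9, 2026.
The first dose is administered: Jan 9, 2026 + 5 days = Jan 14, 2026.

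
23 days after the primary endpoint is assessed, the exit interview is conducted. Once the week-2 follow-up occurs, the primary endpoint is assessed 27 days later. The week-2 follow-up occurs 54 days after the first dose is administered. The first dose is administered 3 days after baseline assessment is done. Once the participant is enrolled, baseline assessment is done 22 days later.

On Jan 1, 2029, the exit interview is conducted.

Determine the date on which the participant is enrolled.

Aug 25, 2028

The exit interview is conducted: Jan 1, 2029.
The primary endpoint is assessed: Jan 1, 2029 − 23 days = Dec 9, 2028.
The week-2 follow-up occurs: Dec 9, 2028 − 27 days = Nov 12, 2028.
The first dose is administered: Nov 12, 2028 − 54 days = Sep 19, 2028.
Baseline assessment is done: Sep 19, 2028 − 3 days = Sep 16, 2028.
The participant is enrolled: Sep 16, 2028 − 22 days = Aug 25, 2028.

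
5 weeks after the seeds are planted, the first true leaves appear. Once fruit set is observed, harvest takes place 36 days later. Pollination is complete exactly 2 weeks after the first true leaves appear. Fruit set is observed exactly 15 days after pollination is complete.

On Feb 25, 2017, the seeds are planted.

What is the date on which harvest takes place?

The seeds are planted: Feb 25, 2017.
The first true leaves appear: Feb 25, 2017 + 5 weeks = Apr 1, 2017.
Pollination is complete: Apr 1, 2017 + 2 weeks = Apr 15, 2017.
Fruit set is observed: Apr 15, 2017 + 15 days = Apr 30, 2017.
Harvest takes place: Apr 30, 2017 + 36 days = Jun 5, 2017.

Jun 5, 2017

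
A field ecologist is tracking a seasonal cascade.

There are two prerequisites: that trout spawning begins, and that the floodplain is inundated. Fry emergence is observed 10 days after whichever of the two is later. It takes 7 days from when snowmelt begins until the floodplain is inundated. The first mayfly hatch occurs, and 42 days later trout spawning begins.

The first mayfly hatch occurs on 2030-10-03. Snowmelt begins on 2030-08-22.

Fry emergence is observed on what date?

The first mayfly hatch occurs: Oct 3, 2030.
Trout spawning begins: Oct 3, 2030 + 42 days = Nov 14, 2030.
Snowmelt begins: Aug 22, 2030.
The floodplain is inundated: Aug 22, 2030 + 7 days = Aug 29, 2030.
Both prerequisites met — trout spawning begins (Nov 14, 2030), the floodplain is inundated (Aug 29, 2030); the later is Nov 14, 2030.
Fry emergence is observed: Nov 14, 2030 + 10 days = Nov 24, 2030.

2030-11-24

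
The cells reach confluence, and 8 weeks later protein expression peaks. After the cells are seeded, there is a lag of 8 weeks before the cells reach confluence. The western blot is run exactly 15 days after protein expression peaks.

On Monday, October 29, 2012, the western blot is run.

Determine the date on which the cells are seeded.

The western blot is run: Oct 29, 2012.
Protein expression peaks: Oct 29, 2012 − 15 days = Oct 14, 2012.
The cells reach confluence: Oct 14, 2012 − 8 weeks = Aug 19, 2012.
The cells are seeded: Aug 19, 2012 − 8 weeks = Jun 24, 2012.

Sunday, June 24, 2012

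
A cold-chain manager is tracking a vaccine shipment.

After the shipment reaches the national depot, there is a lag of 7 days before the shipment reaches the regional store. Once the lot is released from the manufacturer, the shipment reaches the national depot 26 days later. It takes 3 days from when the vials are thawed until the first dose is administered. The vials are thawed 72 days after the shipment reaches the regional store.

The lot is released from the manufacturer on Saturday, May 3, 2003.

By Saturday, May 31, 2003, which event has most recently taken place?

The lot is released from the manufacturer: May 3, 2003.
The shipment reaches the national depot: May 3, 2003 + 26 days = May 29, 2003.
The shipment reaches the regional store: May 29, 2003 + 7 days = Jun 5, 2003.
The vials are thawed: Jun 5, 2003 + 72 days = Aug 16, 2003.
The first dose is administered: Aug 16, 2003 + 3 days = Aug 19, 2003.
May 31, 2003 falls between when the shipment reaches the national depot (May 29, 2003) and when the shipment reaches the regional store (Jun 5, 2003).

The shipment reaches the national depot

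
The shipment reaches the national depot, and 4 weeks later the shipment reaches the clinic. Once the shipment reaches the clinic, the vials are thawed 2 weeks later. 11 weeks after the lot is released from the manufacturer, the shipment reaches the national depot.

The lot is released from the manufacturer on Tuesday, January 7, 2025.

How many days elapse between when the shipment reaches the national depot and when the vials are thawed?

42 days

Causal path: the shipment reaches the national depot → the shipment reaches the clinic → the vials are thawed.
Total delay along the path: 4 + 2 weeks = 6 weeks = 42 days.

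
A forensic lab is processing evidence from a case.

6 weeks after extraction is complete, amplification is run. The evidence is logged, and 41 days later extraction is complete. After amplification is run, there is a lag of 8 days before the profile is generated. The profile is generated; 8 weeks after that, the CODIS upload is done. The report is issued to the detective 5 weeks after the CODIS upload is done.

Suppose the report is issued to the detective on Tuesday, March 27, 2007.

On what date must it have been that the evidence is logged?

Tuesday, September 26, 2006

The report is issued to the detective: Mar 27, 2007.
The CODIS upload is done: Mar 27, 2007 − 5 weeks = Feb 20, 2007.
The profile is generated: Feb 20, 2007 − 8 weeks = Dec 26, 2006.
Amplification is run: Dec 26, 2006 − 8 days = Dec 18, 2006.
Extraction is complete: Dec 18, 2006 − 6 weeks = Nov 6, 2006.
The evidence is logged: Nov 6, 2006 − 41 days = Sep 26, 2006.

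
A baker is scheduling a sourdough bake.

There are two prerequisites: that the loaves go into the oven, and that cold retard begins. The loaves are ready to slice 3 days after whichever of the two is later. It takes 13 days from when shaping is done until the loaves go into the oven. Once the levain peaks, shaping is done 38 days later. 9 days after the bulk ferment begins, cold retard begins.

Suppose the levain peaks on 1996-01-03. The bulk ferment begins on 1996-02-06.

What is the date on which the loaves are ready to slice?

1996-02-26

The levain peaks: Jan 3, 1996.
Shaping is done: Jan 3, 1996 + 38 days = Feb 10, 1996.
The loaves go into the oven: Feb 10, 1996 + 13 days = Feb 23, 1996.
The bulk ferment begins: Feb 6, 1996.
Cold retard begins: Feb 6, 1996 + 9 days = Feb 15, 1996.
Both prerequisites met — the loaves go into the oven (Feb 23, 1996), cold retard begins (Feb 15, 1996); the later is Feb 23, 1996.
The loaves are ready to slice: Feb 23, 1996 + 3 days = Feb 26, 1996.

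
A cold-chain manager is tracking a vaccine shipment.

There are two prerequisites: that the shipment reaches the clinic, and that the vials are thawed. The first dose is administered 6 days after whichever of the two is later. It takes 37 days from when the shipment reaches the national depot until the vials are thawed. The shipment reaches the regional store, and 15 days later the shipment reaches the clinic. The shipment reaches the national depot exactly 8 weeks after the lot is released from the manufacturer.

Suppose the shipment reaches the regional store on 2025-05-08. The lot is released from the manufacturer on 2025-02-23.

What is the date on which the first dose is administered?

The shipment reaches the regional store: May 8, 2025.
The shipment reaches the clinic: May 8, 2025 + 15 days = May 23, 2025.
The lot is released from the manufacturer: Feb 23, 2025.
The shipment reaches the national depot: Feb 23, 2025 + 8 weeks = Apr 20, 2025.
The vials are thawed: Apr 20, 2025 + 37 days = May 27, 2025.
Both prerequisites met — the shipment reaches the clinic (May 23, 2025), the vials are thawed (May 27, 2025); the later is May 27, 2025.
The first dose is administered: May 27, 2025 + 6 days = Jun 2, 2025.

2025-06-02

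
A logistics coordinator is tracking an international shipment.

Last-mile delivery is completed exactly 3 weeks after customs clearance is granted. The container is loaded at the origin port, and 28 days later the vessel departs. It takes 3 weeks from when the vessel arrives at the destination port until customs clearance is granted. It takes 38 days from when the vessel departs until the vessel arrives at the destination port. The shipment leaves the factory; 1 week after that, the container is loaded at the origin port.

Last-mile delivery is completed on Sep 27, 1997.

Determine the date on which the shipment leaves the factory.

Jun 4, 1997

Last-mile delivery is completed: Sep 27, 1997.
Customs clearance is granted: Sep 27, 1997 − 3 weeks = Sep 6, 1997.
The vessel arrives at the destination port: Sep 6, 1997 − 3 weeks = Aug 16, 1997.
The vessel departs: Aug 16, 1997 − 38 days = Jul 9, 1997.
The container is loaded at the origin port: Jul 9, 1997 − 28 days = Jun 11, 1997.
The shipment leaves the factory: Jun 11, 1997 − 1 week = Jun 4, 1997.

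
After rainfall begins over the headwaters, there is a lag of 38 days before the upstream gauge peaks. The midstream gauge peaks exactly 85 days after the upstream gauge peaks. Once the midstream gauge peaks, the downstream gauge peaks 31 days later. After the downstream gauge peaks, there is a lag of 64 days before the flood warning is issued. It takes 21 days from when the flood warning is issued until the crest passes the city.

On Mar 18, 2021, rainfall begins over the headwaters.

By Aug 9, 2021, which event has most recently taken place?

Rainfall begins over the headwaters: Mar 18, 2021.
The upstream gauge peaks: Mar 18, 2021 + 38 days = Apr 25, 2021.
The midstream gauge peaks: Apr 25, 2021 + 85 days = Jul 19, 2021.
The downstream gauge peaks: Jul 19, 2021 + 31 days = Aug 19, 2021.
The flood warning is issued: Aug 19, 2021 + 64 days = Oct 22, 2021.
The crest passes the city: Oct 22, 2021 + 21 days = Nov 12, 2021.
Aug 9, 2021 falls between when the midstream gauge peaks (Jul 19, 2021) and when the downstream gauge peaks (Aug 19, 2021).

The midstream gauge peaks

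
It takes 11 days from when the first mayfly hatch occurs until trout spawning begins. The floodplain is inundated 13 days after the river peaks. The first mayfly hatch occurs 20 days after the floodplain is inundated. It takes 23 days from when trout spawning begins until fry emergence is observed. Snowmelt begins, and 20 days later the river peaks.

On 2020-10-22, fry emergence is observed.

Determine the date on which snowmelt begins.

Fry emergence is observed: Oct 22, 2020.
Trout spawning begins: Oct 22, 2020 − 23 days = Sep 29, 2020.
The first mayfly hatch occurs: Sep 29, 2020 − 11 days = Sep 18, 2020.
The floodplain is inundated: Sep 18, 2020 − 20 days = Aug 29, 2020.
The river peaks: Aug 29, 2020 − 13 days = Aug 16, 2020.
Snowmelt begins: Aug 16, 2020 − 20 days = Jul 27, 2020.

2020-07-27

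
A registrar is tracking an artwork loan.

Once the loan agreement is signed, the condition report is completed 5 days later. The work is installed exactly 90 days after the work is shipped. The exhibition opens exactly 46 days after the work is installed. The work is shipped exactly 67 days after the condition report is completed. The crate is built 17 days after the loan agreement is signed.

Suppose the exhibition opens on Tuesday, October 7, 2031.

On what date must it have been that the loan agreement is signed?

Thursday, March 13, 2031

The exhibition opens: Oct 7, 2031.
The work is installed: Oct 7, 2031 − 46 days = Aug 22, 2031.
The work is shipped: Aug 22, 2031 − 90 days = May 24, 2031.
The condition report is completed: May 24, 2031 − 67 days = Mar 18, 2031.
The loan agreement is signed: Mar 18, 2031 − 5 days = Mar 13, 2031.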